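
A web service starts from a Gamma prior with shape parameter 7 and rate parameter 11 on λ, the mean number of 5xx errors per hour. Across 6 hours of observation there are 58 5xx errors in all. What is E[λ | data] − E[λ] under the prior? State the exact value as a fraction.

596/187

Total count 58 over total exposure 6 hours.
Posterior: α' = 7 + 58 = 65, β' = 11 + 6 = 17.
Posterior mean = 65/17 = 65/17; prior mean = 7/11 = 7/11. Difference = 65/17 − 7/11 = 596/187.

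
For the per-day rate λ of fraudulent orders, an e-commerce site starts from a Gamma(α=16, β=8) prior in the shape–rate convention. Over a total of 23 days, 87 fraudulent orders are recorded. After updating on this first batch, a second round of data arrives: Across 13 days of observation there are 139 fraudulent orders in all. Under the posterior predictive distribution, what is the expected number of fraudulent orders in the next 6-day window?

33

Total count 87 over total exposure 23 days.
After the first batch: Gamma(16 + 87, 8 + 23) = Gamma(103, 31).
Total count 139 over total exposure 13 days.
After the second batch: Gamma(103 + 139, 31 + 13) = Gamma(242, 44).
Predictive mean over a 6-day window = T·E[λ|data] = 6·242/44 = 33.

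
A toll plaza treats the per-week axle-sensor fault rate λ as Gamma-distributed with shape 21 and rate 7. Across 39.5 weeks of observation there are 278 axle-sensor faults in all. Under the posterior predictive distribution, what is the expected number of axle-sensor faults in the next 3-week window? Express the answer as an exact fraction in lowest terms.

598/31

Total count 278 over total exposure 39.5 weeks.
By Gamma–Poisson conjugacy, the posterior is Gamma(α + Σx, β + Σt) = Gamma(21 + 278, 7 + 39.5) = Gamma(299, 93/2).
Predictive mean over a 3-week window = T·E[λ|data] = 3·299/(93/2) = 598/31.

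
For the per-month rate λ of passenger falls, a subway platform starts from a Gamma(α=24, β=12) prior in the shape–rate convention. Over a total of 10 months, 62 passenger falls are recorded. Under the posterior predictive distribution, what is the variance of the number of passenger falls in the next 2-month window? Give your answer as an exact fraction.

Total count 62 over total exposure 10 months.
Posterior: α' = 24 + 62 = 86, β' = 12 + 10 = 22.
The posterior predictive for a window of length T is Negative Binomial with variance T·α'·(β'+T)/β'² = 2·86·24/484 = 1032/121.

1032/121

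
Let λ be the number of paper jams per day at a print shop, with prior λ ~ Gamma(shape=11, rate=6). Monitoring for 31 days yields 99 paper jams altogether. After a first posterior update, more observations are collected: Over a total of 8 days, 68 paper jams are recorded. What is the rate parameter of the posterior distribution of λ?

Total count 99 over total exposure 31 days.
After the first batch: Gamma(11 + 99, 6 + 31) = Gamma(110, 37).
Total count 68 over total exposure 8 days.
After the second batch: Gamma(110 + 68, 37 + 8) = Gamma(178, 45).

45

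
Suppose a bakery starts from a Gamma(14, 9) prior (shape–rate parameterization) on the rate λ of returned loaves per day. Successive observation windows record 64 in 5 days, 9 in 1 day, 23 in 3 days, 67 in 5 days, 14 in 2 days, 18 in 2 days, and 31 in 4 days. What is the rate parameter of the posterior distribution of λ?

31

Total count: 64 + 9 + 23 + 67 + 14 + 18 + 31 = 226.
Total exposure: 5 + 1 + 3 + 5 + 2 + 2 + 4 = 22 days.
By Gamma–Poisson conjugacy, the posterior is Gamma(α + Σx, β + Σt) = Gamma(14 + 226, 9 + 22) = Gamma(240, 31).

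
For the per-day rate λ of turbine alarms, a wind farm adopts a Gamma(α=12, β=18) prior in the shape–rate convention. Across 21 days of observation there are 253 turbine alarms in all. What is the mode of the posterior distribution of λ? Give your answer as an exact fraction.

Total count 253 over total exposure 21 days.
Conjugate update: add total count to the shape and total exposure to the rate, giving Gamma(265, 39).
Posterior mode = (α'−1)/β' = 264/39 = 88/13.

88/13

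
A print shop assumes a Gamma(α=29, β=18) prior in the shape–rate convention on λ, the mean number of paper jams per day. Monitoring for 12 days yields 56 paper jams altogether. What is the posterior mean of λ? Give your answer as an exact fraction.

Total count 56 over total exposure 12 days.
Gamma(α, β) with Poisson data over total exposure Σt gives posterior Gamma(α+Σx, β+Σt) = Gamma(85, 30).
Posterior mean = α'/β' = 85/30 = 17/6.

17/6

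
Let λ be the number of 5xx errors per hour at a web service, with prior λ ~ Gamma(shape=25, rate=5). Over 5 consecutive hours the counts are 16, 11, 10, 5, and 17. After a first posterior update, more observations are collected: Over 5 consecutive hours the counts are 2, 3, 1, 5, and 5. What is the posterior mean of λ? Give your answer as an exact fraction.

20/3

Total count: 16 + 11 + 10 + 5 + 17 = 59.
Total exposure: 5 hours.
After the first batch: Gamma(25 + 59, 5 + 5) = Gamma(84, 10).
Total count: 2 + 3 + 1 + 5 + 5 = 16.
Total exposure: 5 hours.
After the second batch: Gamma(84 + 16, 10 + 5) = Gamma(100, 15).
Posterior mean = α'/β' = 100/15 = 20/3.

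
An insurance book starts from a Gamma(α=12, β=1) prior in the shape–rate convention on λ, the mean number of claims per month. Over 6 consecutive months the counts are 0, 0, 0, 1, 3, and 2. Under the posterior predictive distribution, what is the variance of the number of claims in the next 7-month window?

36

Total count: 0 + 0 + 0 + 1 + 3 + 2 = 6.
Total exposure: 6 months.
By Gamma–Poisson conjugacy, the posterior is Gamma(α + Σx, β + Σt) = Gamma(12 + 6, 1 + 6) = Gamma(18, 7).
The posterior predictive for a window of length T is Negative Binomial with variance T·α'·(β'+T)/β'² = 7·18·14/49 = 36.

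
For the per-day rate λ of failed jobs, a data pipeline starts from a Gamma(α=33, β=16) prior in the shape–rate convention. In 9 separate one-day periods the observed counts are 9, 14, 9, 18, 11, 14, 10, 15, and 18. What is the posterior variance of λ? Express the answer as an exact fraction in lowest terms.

151/625

Total count: 9 + 14 + 9 + 18 + 11 + 14 + 10 + 15 + 18 = 118.
Total exposure: 9 days.
Gamma(α, β) with Poisson data over total exposure Σt gives posterior Gamma(α+Σx, β+Σt) = Gamma(151, 25).
Posterior variance = α'/β'² = 151/625.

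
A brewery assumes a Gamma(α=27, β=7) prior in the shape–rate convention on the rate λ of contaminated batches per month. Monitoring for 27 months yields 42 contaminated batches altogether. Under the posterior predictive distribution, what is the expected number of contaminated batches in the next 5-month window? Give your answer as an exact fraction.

Total count 42 over total exposure 27 months.
Gamma(α, β) with Poisson data over total exposure Σt gives posterior Gamma(α+Σx, β+Σt) = Gamma(69, 34).
Predictive mean over a 5-month window = T·E[λ|data] = 5·69/34 = 345/34.

345/34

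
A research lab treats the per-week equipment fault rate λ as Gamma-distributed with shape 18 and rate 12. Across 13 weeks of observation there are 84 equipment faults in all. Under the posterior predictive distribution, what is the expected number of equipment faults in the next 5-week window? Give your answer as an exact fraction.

Total count 84 over total exposure 13 weeks.
Gamma(α, β) with Poisson data over total exposure Σt gives posterior Gamma(α+Σx, β+Σt) = Gamma(102, 25).
Predictive mean over a 5-week window = T·E[λ|data] = 5·102/25 = 102/5.

102/5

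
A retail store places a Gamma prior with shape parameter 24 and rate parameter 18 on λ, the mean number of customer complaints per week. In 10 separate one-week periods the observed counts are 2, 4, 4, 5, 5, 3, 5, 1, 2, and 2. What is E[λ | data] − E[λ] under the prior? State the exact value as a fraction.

59/84

Total count: 2 + 4 + 4 + 5 + 5 + 3 + 5 + 1 + 2 + 2 = 33.
Total exposure: 10 weeks.
By Gamma–Poisson conjugacy, the posterior is Gamma(α + Σx, β + Σt) = Gamma(24 + 33, 18 + 10) = Gamma(57, 28).
Posterior mean = 57/28 = 57/28; prior mean = 24/18 = 4/3. Difference = 57/28 − 4/3 = 59/84.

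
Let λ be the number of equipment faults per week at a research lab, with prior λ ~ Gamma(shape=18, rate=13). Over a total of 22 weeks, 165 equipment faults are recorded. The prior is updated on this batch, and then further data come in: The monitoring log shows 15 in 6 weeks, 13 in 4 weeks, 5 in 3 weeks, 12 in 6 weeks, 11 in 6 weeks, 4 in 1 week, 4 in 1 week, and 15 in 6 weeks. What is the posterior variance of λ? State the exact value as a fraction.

Total count 165 over total exposure 22 weeks.
After the first batch: Gamma(18 + 165, 13 + 22) = Gamma(183, 35).
Total count: 15 + 13 + 5 + 12 + 11 + 4 + 4 + 15 = 79.
Total exposure: 6 + 4 + 3 + 6 + 6 + 1 + 1 + 6 = 33 weeks.
After the second batch: Gamma(183 + 79, 35 + 33) = Gamma(262, 68).
Posterior variance = α'/β'² = 262/4624 = 131/2312.

131/2312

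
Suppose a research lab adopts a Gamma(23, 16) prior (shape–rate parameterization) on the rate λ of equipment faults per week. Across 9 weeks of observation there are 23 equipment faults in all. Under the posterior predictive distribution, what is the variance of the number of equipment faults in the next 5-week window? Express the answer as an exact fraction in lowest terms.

276/25

Total count 23 over total exposure 9 weeks.
Gamma(α, β) with Poisson data over total exposure Σt gives posterior Gamma(α+Σx, β+Σt) = Gamma(46, 25).
The posterior predictive for a window of length T is Negative Binomial with variance T·α'·(β'+T)/β'² = 5·46·30/625 = 276/25.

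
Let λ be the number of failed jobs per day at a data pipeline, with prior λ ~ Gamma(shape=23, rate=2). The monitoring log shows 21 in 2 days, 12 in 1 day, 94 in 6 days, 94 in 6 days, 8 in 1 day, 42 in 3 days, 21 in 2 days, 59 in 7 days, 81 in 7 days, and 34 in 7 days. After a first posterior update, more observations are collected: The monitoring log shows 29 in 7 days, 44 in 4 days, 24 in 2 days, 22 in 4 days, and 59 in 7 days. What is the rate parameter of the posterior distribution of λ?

Total count: 21 + 12 + 94 + 94 + 8 + 42 + 21 + 59 + 81 + 34 = 466.
Total exposure: 2 + 1 + 6 + 6 + 1 + 3 + 2 + 7 + 7 + 7 = 42 days.
After the first batch: Gamma(23 + 466, 2 + 42) = Gamma(489, 44).
Total count: 29 + 44 + 24 + 22 + 59 = 178.
Total exposure: 7 + 4 + 2 + 4 + 7 = 24 days.
After the second batch: Gamma(489 + 178, 44 + 24) = Gamma(667, 68).

68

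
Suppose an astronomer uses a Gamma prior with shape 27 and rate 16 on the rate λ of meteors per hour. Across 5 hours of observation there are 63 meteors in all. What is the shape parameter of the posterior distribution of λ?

Total count 63 over total exposure 5 hours.
Conjugate update: add total count to the shape and total exposure to the rate, giving Gamma(90, 21).

90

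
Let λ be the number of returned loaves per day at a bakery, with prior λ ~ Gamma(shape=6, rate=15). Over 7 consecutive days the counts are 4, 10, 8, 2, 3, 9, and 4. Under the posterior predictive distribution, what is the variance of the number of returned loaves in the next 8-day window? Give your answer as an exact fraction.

2760/121

Total count: 4 + 10 + 8 + 2 + 3 + 9 + 4 = 40.
Total exposure: 7 days.
The Gamma prior is conjugate for the Poisson rate, so λ | data ~ Gamma(6+40, 15+7) = Gamma(46, 22).
The posterior predictive for a window of length T is Negative Binomial with variance T·α'·(β'+T)/β'² = 8·46·30/484 = 2760/121.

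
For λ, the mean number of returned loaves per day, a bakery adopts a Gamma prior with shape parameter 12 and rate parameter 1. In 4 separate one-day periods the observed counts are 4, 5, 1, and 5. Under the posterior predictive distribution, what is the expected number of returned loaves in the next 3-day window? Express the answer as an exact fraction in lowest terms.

81/5

Total count: 4 + 5 + 1 + 5 = 15.
Total exposure: 4 days.
Gamma(α, β) with Poisson data over total exposure Σt gives posterior Gamma(α+Σx, β+Σt) = Gamma(27, 5).
Predictive mean over a 3-day window = T·E[λ|data] = 3·27/5 = 81/5.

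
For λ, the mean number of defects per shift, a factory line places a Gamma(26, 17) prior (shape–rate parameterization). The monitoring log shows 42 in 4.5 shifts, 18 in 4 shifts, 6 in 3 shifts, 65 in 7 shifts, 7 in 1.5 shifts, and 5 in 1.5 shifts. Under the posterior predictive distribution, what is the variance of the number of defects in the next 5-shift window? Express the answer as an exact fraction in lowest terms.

147030/5929

Total count: 42 + 18 + 6 + 65 + 7 + 5 = 143.
Total exposure: 4.5 + 4 + 3 + 7 + 1.5 + 1.5 = 21.5 shifts.
Posterior: α' = 26 + 143 = 169, β' = 17 + 21.5 = 77/2.
The posterior predictive for a window of length T is Negative Binomial with variance T·α'·(β'+T)/β'² = 5·169·(87/2)/(5929/4) = 147030/5929.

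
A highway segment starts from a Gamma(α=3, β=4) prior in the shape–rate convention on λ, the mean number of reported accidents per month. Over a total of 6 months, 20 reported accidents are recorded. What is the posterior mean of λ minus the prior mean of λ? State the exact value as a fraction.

Total count 20 over total exposure 6 months.
By Gamma–Poisson conjugacy, the posterior is Gamma(α + Σx, β + Σt) = Gamma(3 + 20, 4 + 6) = Gamma(23, 10).
Posterior mean = 23/10 = 23/10; prior mean = 3/4 = 3/4. Difference = 23/10 − 3/4 = 31/20.

31/20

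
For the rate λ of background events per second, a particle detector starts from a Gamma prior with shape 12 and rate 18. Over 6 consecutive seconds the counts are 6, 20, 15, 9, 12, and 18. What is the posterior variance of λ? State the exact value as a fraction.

23/144

Total count: 6 + 20 + 15 + 9 + 12 + 18 = 80.
Total exposure: 6 seconds.
The Gamma prior is conjugate for the Poisson rate, so λ | data ~ Gamma(12+80, 18+6) = Gamma(92, 24).
Posterior variance = α'/β'² = 92/576 = 23/144.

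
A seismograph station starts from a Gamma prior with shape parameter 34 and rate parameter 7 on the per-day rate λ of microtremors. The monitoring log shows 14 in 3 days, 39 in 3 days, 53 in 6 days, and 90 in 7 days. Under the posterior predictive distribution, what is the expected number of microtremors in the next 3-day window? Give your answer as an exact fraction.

Total count: 14 + 39 + 53 + 90 = 196.
Total exposure: 3 + 3 + 6 + 7 = 19 days.
Gamma(α, β) with Poisson data over total exposure Σt gives posterior Gamma(α+Σx, β+Σt) = Gamma(230, 26).
Predictive mean over a 3-day window = T·E[λ|data] = 3·230/26 = 345/13.

345/13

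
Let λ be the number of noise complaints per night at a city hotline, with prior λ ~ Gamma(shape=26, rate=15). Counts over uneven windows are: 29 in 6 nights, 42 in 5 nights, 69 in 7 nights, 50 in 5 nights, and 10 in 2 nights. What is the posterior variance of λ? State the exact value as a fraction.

113/800

Total count: 29 + 42 + 69 + 50 + 10 = 200.
Total exposure: 6 + 5 + 7 + 5 + 2 = 25 nights.
Gamma(α, β) with Poisson data over total exposure Σt gives posterior Gamma(α+Σx, β+Σt) = Gamma(226, 40).
Posterior variance = α'/β'² = 226/1600 = 113/800.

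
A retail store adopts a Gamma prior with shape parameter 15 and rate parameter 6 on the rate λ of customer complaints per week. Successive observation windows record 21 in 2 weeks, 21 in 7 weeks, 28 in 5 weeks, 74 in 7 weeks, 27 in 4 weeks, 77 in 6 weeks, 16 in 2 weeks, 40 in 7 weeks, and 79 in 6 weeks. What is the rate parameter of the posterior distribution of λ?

Total count: 21 + 21 + 28 + 74 + 27 + 77 + 16 + 40 + 79 = 383.
Total exposure: 2 + 7 + 5 + 7 + 4 + 6 + 2 + 7 + 6 = 46 weeks.
Gamma(α, β) with Poisson data over total exposure Σt gives posterior Gamma(α+Σx, β+Σt) = Gamma(398, 52).

52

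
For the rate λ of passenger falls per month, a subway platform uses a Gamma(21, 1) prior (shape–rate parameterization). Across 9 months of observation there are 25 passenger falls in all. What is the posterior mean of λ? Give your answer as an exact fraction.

Total count 25 over total exposure 9 months.
Posterior: α' = 21 + 25 = 46, β' = 1 + 9 = 10.
Posterior mean = α'/β' = 46/10 = 23/5.

23/5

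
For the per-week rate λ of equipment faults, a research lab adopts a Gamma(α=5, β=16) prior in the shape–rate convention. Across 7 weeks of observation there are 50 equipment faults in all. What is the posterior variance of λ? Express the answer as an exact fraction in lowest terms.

55/529

Total count 50 over total exposure 7 weeks.
Gamma(α, β) with Poisson data over total exposure Σt gives posterior Gamma(α+Σx, β+Σt) = Gamma(55, 23).
Posterior variance = α'/β'² = 55/529.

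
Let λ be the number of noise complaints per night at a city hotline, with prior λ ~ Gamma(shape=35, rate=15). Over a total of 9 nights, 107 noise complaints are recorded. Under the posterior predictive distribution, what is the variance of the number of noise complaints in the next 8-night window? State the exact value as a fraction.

568/9

Total count 107 over total exposure 9 nights.
Conjugate update: add total count to the shape and total exposure to the rate, giving Gamma(142, 24).
The posterior predictive for a window of length T is Negative Binomial with variance T·α'·(β'+T)/β'² = 8·142·32/576 = 568/9.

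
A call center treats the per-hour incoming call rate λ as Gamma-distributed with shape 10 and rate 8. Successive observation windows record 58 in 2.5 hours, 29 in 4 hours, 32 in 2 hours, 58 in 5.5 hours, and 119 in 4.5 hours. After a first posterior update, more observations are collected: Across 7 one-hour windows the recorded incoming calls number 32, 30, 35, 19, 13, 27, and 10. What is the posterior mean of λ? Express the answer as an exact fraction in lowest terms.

Total count: 58 + 29 + 32 + 58 + 119 = 296.
Total exposure: 2.5 + 4 + 2 + 5.5 + 4.5 = 18.5 hours.
After the first batch: Gamma(10 + 296, 8 + 18.5) = Gamma(306, 53/2).
Total count: 32 + 30 + 35 + 19 + 13 + 27 + 10 = 166.
Total exposure: 7 hours.
After the second batch: Gamma(306 + 166, 53/2 + 7) = Gamma(472, 67/2).
Posterior mean = α'/β' = 472/(67/2) = 944/67.

944/67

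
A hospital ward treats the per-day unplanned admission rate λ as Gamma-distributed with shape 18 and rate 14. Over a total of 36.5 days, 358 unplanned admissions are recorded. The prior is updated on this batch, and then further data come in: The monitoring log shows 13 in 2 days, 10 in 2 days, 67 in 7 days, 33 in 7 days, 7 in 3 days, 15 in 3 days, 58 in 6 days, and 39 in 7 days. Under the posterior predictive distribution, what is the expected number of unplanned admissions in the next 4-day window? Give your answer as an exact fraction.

4944/175

Total count 358 over total exposure 36.5 days.
After the first batch: Gamma(18 + 358, 14 + 36.5) = Gamma(376, 101/2).
Total count: 13 + 10 + 67 + 33 + 7 + 15 + 58 + 39 = 242.
Total exposure: 2 + 2 + 7 + 7 + 3 + 3 + 6 + 7 = 37 days.
After the second batch: Gamma(376 + 242, 101/2 + 37) = Gamma(618, 175/2).
Predictive mean over a 4-day window = T·E[λ|data] = 4·618/(175/2) = 4944/175.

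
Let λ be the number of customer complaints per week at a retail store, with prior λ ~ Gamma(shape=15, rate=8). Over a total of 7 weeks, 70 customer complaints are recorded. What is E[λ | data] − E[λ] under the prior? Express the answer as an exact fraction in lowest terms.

Total count 70 over total exposure 7 weeks.
Gamma(α, β) with Poisson data over total exposure Σt gives posterior Gamma(α+Σx, β+Σt) = Gamma(85, 15).
Posterior mean = 85/15 = 17/3; prior mean = 15/8 = 15/8. Difference = 17/3 − 15/8 = 91/24.

91/24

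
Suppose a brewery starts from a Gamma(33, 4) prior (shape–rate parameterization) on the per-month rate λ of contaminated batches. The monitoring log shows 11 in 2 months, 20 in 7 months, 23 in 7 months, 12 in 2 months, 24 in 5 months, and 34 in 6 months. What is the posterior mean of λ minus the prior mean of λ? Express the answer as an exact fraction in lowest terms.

Total count: 11 + 20 + 23 + 12 + 24 + 34 = 124.
Total exposure: 2 + 7 + 7 + 2 + 5 + 6 = 29 months.
Conjugate update: add total count to the shape and total exposure to the rate, giving Gamma(157, 33).
Posterior mean = 157/33 = 157/33; prior mean = 33/4 = 33/4. Difference = 157/33 − 33/4 = -461/132.

-461/132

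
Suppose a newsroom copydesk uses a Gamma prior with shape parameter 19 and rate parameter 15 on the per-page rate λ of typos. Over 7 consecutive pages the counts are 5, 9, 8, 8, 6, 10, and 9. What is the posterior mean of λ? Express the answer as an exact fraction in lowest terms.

37/11

Total count: 5 + 9 + 8 + 8 + 6 + 10 + 9 = 55.
Total exposure: 7 pages.
Gamma(α, β) with Poisson data over total exposure Σt gives posterior Gamma(α+Σx, β+Σt) = Gamma(74, 22).
Posterior mean = α'/β' = 74/22 = 37/11.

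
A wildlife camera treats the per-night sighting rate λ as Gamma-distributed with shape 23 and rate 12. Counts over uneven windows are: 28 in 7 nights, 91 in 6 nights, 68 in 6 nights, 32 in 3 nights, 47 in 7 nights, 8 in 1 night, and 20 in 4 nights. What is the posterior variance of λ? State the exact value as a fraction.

317/2116

Total count: 28 + 91 + 68 + 32 + 47 + 8 + 20 = 294.
Total exposure: 7 + 6 + 6 + 3 + 7 + 1 + 4 = 34 nights.
Conjugate update: add total count to the shape and total exposure to the rate, giving Gamma(317, 46).
Posterior variance = α'/β'² = 317/2116.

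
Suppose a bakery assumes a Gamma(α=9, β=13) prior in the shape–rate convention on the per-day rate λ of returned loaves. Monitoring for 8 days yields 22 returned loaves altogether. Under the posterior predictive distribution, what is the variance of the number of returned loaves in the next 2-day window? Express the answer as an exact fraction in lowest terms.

Total count 22 over total exposure 8 days.
Conjugate update: add total count to the shape and total exposure to the rate, giving Gamma(31, 21).
The posterior predictive for a window of length T is Negative Binomial with variance T·α'·(β'+T)/β'² = 2·31·23/441 = 1426/441.

1426/441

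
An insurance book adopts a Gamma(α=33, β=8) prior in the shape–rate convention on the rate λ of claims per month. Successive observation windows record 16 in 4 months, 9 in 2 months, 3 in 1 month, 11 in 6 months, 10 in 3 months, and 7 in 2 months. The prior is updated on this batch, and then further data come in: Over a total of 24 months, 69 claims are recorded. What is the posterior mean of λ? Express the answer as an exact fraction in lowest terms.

Total count: 16 + 9 + 3 + 11 + 10 + 7 = 56.
Total exposure: 4 + 2 + 1 + 6 + 3 + 2 = 18 months.
After the first batch: Gamma(33 + 56, 8 + 18) = Gamma(89, 26).
Total count 69 over total exposure 24 months.
After the second batch: Gamma(89 + 69, 26 + 24) = Gamma(158, 50).
Posterior mean = α'/β' = 158/50 = 79/25.

79/25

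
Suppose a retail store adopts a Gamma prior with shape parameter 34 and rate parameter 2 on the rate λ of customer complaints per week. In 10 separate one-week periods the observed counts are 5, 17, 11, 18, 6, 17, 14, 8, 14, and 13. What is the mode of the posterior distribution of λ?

Total count: 5 + 17 + 11 + 18 + 6 + 17 + 14 + 8 + 14 + 13 = 123.
Total exposure: 10 weeks.
By Gamma–Poisson conjugacy, the posterior is Gamma(α + Σx, β + Σt) = Gamma(34 + 123, 2 + 10) = Gamma(157, 12).
Posterior mode = (α'−1)/β' = 156/12 = 13.

13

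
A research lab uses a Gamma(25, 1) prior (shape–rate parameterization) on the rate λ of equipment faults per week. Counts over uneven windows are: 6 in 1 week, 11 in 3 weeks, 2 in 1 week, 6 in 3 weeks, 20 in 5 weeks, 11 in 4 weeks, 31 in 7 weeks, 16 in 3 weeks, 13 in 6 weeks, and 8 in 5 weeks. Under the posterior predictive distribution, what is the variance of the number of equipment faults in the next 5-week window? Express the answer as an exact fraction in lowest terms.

32780/1521

Total count: 6 + 11 + 2 + 6 + 20 + 11 + 31 + 16 + 13 + 8 = 124.
Total exposure: 1 + 3 + 1 + 3 + 5 + 4 + 7 + 3 + 6 + 5 = 38 weeks.
By Gamma–Poisson conjugacy, the posterior is Gamma(α + Σx, β + Σt) = Gamma(25 + 124, 1 + 38) = Gamma(149, 39).
The posterior predictive for a window of length T is Negative Binomial with variance T·α'·(β'+T)/β'² = 5·149·44/1521 = 32780/1521.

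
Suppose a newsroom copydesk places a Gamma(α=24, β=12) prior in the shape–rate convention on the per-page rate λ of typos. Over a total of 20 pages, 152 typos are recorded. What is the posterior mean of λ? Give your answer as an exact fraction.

11/2

Total count 152 over total exposure 20 pages.
Gamma(α, β) with Poisson data over total exposure Σt gives posterior Gamma(α+Σx, β+Σt) = Gamma(176, 32).
Posterior mean = α'/β' = 176/32 = 11/2.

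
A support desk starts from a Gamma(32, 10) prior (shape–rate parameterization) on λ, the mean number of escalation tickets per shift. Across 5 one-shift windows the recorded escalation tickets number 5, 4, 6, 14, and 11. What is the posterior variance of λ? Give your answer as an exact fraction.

8/25

Total count: 5 + 4 + 6 + 14 + 11 = 40.
Total exposure: 5 shifts.
Posterior: α' = 32 + 40 = 72, β' = 10 + 5 = 15.
Posterior variance = α'/β'² = 72/225 = 8/25.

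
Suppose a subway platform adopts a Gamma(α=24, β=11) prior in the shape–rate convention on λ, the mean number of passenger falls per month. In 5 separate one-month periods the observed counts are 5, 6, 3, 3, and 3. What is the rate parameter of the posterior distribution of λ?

16

Total count: 5 + 6 + 3 + 3 + 3 = 20.
Total exposure: 5 months.
By Gamma–Poisson conjugacy, the posterior is Gamma(α + Σx, β + Σt) = Gamma(24 + 20, 11 + 5) = Gamma(44, 16).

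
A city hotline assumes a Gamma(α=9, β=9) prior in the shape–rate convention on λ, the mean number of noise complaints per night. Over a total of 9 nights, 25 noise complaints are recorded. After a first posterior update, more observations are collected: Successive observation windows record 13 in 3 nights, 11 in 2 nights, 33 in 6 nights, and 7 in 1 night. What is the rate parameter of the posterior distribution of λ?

30

Total count 25 over total exposure 9 nights.
After the first batch: Gamma(9 + 25, 9 + 9) = Gamma(34, 18).
Total count: 13 + 11 + 33 + 7 = 64.
Total exposure: 3 + 2 + 6 + 1 = 12 nights.
After the second batch: Gamma(34 + 64, 18 + 12) = Gamma(98, 30).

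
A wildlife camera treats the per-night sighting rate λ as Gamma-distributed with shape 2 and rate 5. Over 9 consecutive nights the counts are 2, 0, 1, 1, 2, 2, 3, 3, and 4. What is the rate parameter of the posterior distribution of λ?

14

Total count: 2 + 0 + 1 + 1 + 2 + 2 + 3 + 3 + 4 = 18.
Total exposure: 9 nights.
Posterior: α' = 2 + 18 = 20, β' = 5 + 9 = 14.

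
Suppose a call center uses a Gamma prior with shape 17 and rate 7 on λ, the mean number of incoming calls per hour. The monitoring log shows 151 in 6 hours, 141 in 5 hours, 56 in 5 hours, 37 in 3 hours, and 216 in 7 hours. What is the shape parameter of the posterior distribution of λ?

Total count: 151 + 141 + 56 + 37 + 216 = 601.
Total exposure: 6 + 5 + 5 + 3 + 7 = 26 hours.
Gamma(α, β) with Poisson data over total exposure Σt gives posterior Gamma(α+Σx, β+Σt) = Gamma(618, 33).

618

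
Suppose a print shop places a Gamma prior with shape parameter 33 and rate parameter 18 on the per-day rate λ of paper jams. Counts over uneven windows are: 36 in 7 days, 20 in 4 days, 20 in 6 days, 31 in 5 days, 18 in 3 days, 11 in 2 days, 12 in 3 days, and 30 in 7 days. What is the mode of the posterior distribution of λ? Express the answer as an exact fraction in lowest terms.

Total count: 36 + 20 + 20 + 31 + 18 + 11 + 12 + 30 = 178.
Total exposure: 7 + 4 + 6 + 5 + 3 + 2 + 3 + 7 = 37 days.
By Gamma–Poisson conjugacy, the posterior is Gamma(α + Σx, β + Σt) = Gamma(33 + 178, 18 + 37) = Gamma(211, 55).
Posterior mode = (α'−1)/β' = 210/55 = 42/11.

42/11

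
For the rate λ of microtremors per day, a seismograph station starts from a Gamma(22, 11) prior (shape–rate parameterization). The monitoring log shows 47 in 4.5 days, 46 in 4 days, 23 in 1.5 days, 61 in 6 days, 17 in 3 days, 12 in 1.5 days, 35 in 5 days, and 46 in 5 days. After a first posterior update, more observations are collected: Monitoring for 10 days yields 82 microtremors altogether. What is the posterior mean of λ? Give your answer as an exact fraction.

782/103

Total count: 47 + 46 + 23 + 61 + 17 + 12 + 35 + 46 = 287.
Total exposure: 4.5 + 4 + 1.5 + 6 + 3 + 1.5 + 5 + 5 = 30.5 days.
After the first batch: Gamma(22 + 287, 11 + 30.5) = Gamma(309, 83/2).
Total count 82 over total exposure 10 days.
After the second batch: Gamma(309 + 82, 83/2 + 10) = Gamma(391, 103/2).
Posterior mean = α'/β' = 391/(103/2) = 782/103.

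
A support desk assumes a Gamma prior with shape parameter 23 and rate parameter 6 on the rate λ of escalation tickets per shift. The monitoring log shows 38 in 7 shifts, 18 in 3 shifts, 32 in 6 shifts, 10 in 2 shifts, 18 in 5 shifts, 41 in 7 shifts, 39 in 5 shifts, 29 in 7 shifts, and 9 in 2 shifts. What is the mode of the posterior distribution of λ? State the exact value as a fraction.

128/25

Total count: 38 + 18 + 32 + 10 + 18 + 41 + 39 + 29 + 9 = 234.
Total exposure: 7 + 3 + 6 + 2 + 5 + 7 + 5 + 7 + 2 = 44 shifts.
Gamma(α, β) with Poisson data over total exposure Σt gives posterior Gamma(α+Σx, β+Σt) = Gamma(257, 50).
Posterior mode = (α'−1)/β' = 256/50 = 128/25.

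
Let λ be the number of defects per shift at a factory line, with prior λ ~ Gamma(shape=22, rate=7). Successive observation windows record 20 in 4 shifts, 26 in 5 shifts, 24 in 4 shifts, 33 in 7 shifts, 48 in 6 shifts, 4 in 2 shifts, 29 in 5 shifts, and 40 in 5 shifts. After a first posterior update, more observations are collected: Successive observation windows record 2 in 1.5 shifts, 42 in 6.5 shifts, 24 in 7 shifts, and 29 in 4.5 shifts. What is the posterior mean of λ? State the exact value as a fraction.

686/129

Total count: 20 + 26 + 24 + 33 + 48 + 4 + 29 + 40 = 224.
Total exposure: 4 + 5 + 4 + 7 + 6 + 2 + 5 + 5 = 38 shifts.
After the first batch: Gamma(22 + 224, 7 + 38) = Gamma(246, 45).
Total count: 2 + 42 + 24 + 29 = 97.
Total exposure: 1.5 + 6.5 + 7 + 4.5 = 19.5 shifts.
After the second batch: Gamma(246 + 97, 45 + 19.5) = Gamma(343, 129/2).
Posterior mean = α'/β' = 343/(129/2) = 686/129.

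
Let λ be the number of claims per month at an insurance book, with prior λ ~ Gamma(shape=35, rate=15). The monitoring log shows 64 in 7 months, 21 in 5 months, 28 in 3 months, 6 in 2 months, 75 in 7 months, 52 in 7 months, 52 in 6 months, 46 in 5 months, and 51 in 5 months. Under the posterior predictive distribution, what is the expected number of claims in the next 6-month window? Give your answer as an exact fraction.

Total count: 64 + 21 + 28 + 6 + 75 + 52 + 52 + 46 + 51 = 395.
Total exposure: 7 + 5 + 3 + 2 + 7 + 7 + 6 + 5 + 5 = 47 months.
By Gamma–Poisson conjugacy, the posterior is Gamma(α + Σx, β + Σt) = Gamma(35 + 395, 15 + 47) = Gamma(430, 62).
Predictive mean over a 6-month window = T·E[λ|data] = 6·430/62 = 1290/31.

1290/31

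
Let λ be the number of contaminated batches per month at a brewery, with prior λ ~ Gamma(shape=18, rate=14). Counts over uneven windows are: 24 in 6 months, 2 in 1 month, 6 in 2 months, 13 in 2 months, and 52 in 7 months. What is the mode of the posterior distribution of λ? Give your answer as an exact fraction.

57/16

Total count: 24 + 2 + 6 + 13 + 52 = 97.
Total exposure: 6 + 1 + 2 + 2 + 7 = 18 months.
Posterior: α' = 18 + 97 = 115, β' = 14 + 18 = 32.
Posterior mode = (α'−1)/β' = 114/32 = 57/16.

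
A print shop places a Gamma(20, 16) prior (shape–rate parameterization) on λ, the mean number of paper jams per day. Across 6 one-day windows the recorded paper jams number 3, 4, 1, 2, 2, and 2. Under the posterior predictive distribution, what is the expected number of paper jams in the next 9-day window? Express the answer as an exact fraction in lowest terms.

Total count: 3 + 4 + 1 + 2 + 2 + 2 = 14.
Total exposure: 6 days.
Conjugate update: add total count to the shape and total exposure to the rate, giving Gamma(34, 22).
Predictive mean over a 9-day window = T·E[λ|data] = 9·34/22 = 153/11.

153/11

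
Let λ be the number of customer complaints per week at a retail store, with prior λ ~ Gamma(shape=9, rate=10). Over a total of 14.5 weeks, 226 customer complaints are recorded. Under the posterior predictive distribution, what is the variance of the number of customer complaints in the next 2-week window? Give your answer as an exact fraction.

Total count 226 over total exposure 14.5 weeks.
Gamma(α, β) with Poisson data over total exposure Σt gives posterior Gamma(α+Σx, β+Σt) = Gamma(235, 49/2).
The posterior predictive for a window of length T is Negative Binomial with variance T·α'·(β'+T)/β'² = 2·235·(53/2)/(2401/4) = 49820/2401.

49820/2401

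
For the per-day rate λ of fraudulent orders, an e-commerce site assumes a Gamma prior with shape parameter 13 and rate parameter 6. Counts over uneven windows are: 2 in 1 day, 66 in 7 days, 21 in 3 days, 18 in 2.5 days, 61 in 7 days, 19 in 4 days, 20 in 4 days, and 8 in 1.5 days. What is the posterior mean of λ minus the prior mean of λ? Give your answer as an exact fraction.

Total count: 2 + 66 + 21 + 18 + 61 + 19 + 20 + 8 = 215.
Total exposure: 1 + 7 + 3 + 2.5 + 7 + 4 + 4 + 1.5 = 30 days.
The Gamma prior is conjugate for the Poisson rate, so λ | data ~ Gamma(13+215, 6+30) = Gamma(228, 36).
Posterior mean = 228/36 = 19/3; prior mean = 13/6 = 13/6. Difference = 19/3 − 13/6 = 25/6.

25/6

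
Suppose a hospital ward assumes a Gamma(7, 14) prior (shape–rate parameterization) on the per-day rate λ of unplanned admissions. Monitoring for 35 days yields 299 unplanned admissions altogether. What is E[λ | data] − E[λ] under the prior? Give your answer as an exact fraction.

Total count 299 over total exposure 35 days.
Gamma(α, β) with Poisson data over total exposure Σt gives posterior Gamma(α+Σx, β+Σt) = Gamma(306, 49).
Posterior mean = 306/49 = 306/49; prior mean = 7/14 = 1/2. Difference = 306/49 − 1/2 = 563/98.

563/98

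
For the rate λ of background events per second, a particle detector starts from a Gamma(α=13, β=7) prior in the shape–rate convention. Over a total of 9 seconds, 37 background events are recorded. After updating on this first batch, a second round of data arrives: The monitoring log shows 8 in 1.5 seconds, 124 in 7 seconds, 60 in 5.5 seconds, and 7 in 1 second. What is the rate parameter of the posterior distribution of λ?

Total count 37 over total exposure 9 seconds.
After the first batch: Gamma(13 + 37, 7 + 9) = Gamma(50, 16).
Total count: 8 + 124 + 60 + 7 = 199.
Total exposure: 1.5 + 7 + 5.5 + 1 = 15 seconds.
After the second batch: Gamma(50 + 199, 16 + 15) = Gamma(249, 31).

31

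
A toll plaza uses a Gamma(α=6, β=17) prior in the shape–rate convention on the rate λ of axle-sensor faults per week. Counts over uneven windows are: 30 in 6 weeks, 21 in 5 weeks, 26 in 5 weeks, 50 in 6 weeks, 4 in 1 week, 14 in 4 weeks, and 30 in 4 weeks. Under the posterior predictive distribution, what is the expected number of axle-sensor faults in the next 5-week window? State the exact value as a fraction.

Total count: 30 + 21 + 26 + 50 + 4 + 14 + 30 = 175.
Total exposure: 6 + 5 + 5 + 6 + 1 + 4 + 4 = 31 weeks.
Posterior: α' = 6 + 175 = 181, β' = 17 + 31 = 48.
Predictive mean over a 5-week window = T·E[λ|data] = 5·181/48 = 905/48.

905/48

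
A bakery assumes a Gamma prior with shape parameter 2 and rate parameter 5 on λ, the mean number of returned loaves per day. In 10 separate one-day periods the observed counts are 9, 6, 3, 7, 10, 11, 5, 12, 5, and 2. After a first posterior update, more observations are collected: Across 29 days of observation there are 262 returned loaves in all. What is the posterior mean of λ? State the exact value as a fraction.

Total count: 9 + 6 + 3 + 7 + 10 + 11 + 5 + 12 + 5 + 2 = 70.
Total exposure: 10 days.
After the first batch: Gamma(2 + 70, 5 + 10) = Gamma(72, 15).
Total count 262 over total exposure 29 days.
After the second batch: Gamma(72 + 262, 15 + 29) = Gamma(334, 44).
Posterior mean = α'/β' = 334/44 = 167/22.

167/22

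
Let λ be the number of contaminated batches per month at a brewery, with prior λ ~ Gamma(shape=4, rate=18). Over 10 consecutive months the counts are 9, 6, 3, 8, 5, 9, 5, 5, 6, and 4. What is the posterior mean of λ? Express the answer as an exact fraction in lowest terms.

Total count: 9 + 6 + 3 + 8 + 5 + 9 + 5 + 5 + 6 + 4 = 60.
Total exposure: 10 months.
Conjugate update: add total count to the shape and total exposure to the rate, giving Gamma(64, 28).
Posterior mean = α'/β' = 64/28 = 16/7.

16/7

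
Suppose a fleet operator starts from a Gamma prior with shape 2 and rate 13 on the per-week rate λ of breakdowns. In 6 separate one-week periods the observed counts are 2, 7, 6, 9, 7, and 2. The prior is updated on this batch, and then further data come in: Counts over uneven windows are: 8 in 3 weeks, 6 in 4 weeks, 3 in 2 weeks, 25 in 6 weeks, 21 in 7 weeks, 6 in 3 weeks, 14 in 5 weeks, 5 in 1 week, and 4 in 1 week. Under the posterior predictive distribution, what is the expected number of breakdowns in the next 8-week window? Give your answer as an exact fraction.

1016/51

Total count: 2 + 7 + 6 + 9 + 7 + 2 = 33.
Total exposure: 6 weeks.
After the first batch: Gamma(2 + 33, 13 + 6) = Gamma(35, 19).
Total count: 8 + 6 + 3 + 25 + 21 + 6 + 14 + 5 + 4 = 92.
Total exposure: 3 + 4 + 2 + 6 + 7 + 3 + 5 + 1 + 1 = 32 weeks.
After the second batch: Gamma(35 + 92, 19 + 32) = Gamma(127, 51).
Predictive mean over an 8-week window = T·E[λ|data] = 8·127/51 = 1016/51.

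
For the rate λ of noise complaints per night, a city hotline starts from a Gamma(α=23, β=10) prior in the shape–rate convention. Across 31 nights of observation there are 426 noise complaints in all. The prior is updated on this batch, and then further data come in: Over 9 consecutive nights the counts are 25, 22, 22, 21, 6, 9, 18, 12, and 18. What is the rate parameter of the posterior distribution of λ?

50

Total count 426 over total exposure 31 nights.
After the first batch: Gamma(23 + 426, 10 + 31) = Gamma(449, 41).
Total count: 25 + 22 + 22 + 21 + 6 + 9 + 18 + 12 + 18 = 153.
Total exposure: 9 nights.
After the second batch: Gamma(449 + 153, 41 + 9) = Gamma(602, 50).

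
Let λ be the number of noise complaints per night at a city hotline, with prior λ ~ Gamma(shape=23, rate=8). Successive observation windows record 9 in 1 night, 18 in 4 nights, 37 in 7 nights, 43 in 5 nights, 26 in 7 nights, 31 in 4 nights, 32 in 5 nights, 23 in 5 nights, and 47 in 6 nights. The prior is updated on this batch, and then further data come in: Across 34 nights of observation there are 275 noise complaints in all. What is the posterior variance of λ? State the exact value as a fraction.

141/1849

Total count: 9 + 18 + 37 + 43 + 26 + 31 + 32 + 23 + 47 = 266.
Total exposure: 1 + 4 + 7 + 5 + 7 + 4 + 5 + 5 + 6 = 44 nights.
After the first batch: Gamma(23 + 266, 8 + 44) = Gamma(289, 52).
Total count 275 over total exposure 34 nights.
After the second batch: Gamma(289 + 275, 52 + 34) = Gamma(564, 86).
Posterior variance = α'/β'² = 564/7396 = 141/1849.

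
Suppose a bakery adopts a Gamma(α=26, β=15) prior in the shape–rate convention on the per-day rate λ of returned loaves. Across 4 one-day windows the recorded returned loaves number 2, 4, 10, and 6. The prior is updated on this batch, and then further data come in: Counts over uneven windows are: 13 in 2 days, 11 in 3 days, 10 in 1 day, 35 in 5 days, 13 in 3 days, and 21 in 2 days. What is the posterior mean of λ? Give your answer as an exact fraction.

151/35

Total count: 2 + 4 + 10 + 6 = 22.
Total exposure: 4 days.
After the first batch: Gamma(26 + 22, 15 + 4) = Gamma(48, 19).
Total count: 13 + 11 + 10 + 35 + 13 + 21 = 103.
Total exposure: 2 + 3 + 1 + 5 + 3 + 2 = 16 days.
After the second batch: Gamma(48 + 103, 19 + 16) = Gamma(151, 35).
Posterior mean = α'/β' = 151/35.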